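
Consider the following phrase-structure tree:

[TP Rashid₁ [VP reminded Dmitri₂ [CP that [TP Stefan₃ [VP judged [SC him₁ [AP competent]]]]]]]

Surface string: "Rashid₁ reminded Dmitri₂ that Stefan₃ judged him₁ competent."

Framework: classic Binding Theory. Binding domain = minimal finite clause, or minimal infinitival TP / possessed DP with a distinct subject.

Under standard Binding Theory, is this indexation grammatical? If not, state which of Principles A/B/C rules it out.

grammatical

The two coindexed NPs are *Rashid₁* and *him₁*.
*him₁* is a pronoun; its binding domain is the embedded TP, whose subject is Stefan₃. Within that domain it is c-commanded only by *Stefan₃*, which carries a different index — the pronoun is free locally, so Principle B holds.
*Rashid₁* is an R-expression; *him₁* does not c-command it, and no other NP shares its index, so Principle C is satisfied.
All principles are respected.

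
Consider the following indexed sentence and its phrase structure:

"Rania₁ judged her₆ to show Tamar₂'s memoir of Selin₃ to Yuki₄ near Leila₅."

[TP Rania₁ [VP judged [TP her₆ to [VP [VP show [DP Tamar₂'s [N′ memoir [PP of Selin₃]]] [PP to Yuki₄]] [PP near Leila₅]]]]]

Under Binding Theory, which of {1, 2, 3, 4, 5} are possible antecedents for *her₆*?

*her* is a pronoun, so Principle B applies: it must be free in its binding domain.
Binding domain of *her₆*: the matrix TP, whose subject is Rania₁.
*Rania₁* c-commands the pronoun within its binding domain → coindexation would violate Principle B.
*Tamar₂*: the pronoun c-commands this R-expression → coindexation would violate Principle C on *Tamar₂*.
*Selin₃*: the pronoun c-commands this R-expression → coindexation would violate Principle C on *Selin₃*.
*Yuki₄*: the pronoun c-commands this R-expression → coindexation would violate Principle C on *Yuki₄*.
*Leila₅*: the pronoun c-commands this R-expression → coindexation would violate Principle C on *Leila₅*.

none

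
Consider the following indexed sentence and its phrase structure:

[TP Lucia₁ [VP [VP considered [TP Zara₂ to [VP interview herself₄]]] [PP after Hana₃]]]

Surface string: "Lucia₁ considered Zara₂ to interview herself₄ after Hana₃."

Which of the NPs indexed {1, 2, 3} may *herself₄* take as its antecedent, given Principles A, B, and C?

*herself* is an anaphor, so Principle A applies: it must be bound in its binding domain.
Binding domain of *herself₄*: the embedded TP, whose subject is Zara₂.
*Lucia₁* c-commands the anaphor but is outside its binding domain → cannot satisfy Principle A.
*Zara₂* c-commands the anaphor within its binding domain → licit binder.
*Hana₃* does not c-command the anaphor → cannot bind it.

{2}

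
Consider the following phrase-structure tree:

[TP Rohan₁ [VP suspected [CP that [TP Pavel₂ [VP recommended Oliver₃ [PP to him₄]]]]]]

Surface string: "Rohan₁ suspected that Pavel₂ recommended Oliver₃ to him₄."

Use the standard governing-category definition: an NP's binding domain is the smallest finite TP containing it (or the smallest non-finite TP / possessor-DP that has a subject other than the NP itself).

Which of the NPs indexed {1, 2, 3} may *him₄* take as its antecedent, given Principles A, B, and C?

{1}

*him* is a pronoun, so Principle B applies: it must be free in its binding domain.
Binding domain of *him₄*: the embedded TP, whose subject is Pavel₂.
*Rohan₁* c-commands the pronoun but from outside its binding domain, and is not c-commanded by it → coindexation permitted.
*Pavel₂* c-commands the pronoun within its binding domain → coindexation would violate Principle B.
*Oliver₃* c-commands the pronoun within its binding domain → coindexation would violate Principle B.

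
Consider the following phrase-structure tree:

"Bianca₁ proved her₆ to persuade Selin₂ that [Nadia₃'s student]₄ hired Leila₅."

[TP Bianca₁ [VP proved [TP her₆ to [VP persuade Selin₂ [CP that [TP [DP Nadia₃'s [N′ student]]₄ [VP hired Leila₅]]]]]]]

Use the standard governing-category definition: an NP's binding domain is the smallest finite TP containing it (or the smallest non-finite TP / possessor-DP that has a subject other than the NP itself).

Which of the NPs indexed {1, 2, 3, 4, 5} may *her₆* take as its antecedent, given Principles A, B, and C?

*her* is a pronoun, so Principle B applies: it must be free in its binding domain.
Binding domain of *her₆*: the matrix TP, whose subject is Bianca₁.
*Bianca₁* c-commands the pronoun within its binding domain → coindexation would violate Principle B.
*Selin₂*: the pronoun c-commands this R-expression → coindexation would violate Principle C on *Selin₂*.
*Nadia₃*: the pronoun c-commands this R-expression → coindexation would violate Principle C on *Nadia₃*.
*[Nadia₃'s student]₄*: the pronoun c-commands this R-expression → coindexation would violate Principle C on *[Nadia₃'s student]₄*.
*Leila₅*: the pronoun c-commands this R-expression → coindexation would violate Principle C on *Leila₅*.

none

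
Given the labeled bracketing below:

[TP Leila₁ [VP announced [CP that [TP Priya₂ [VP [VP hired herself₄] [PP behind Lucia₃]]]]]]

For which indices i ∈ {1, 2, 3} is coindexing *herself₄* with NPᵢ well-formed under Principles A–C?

*herself* is an anaphor, so Principle A applies: it must be bound in its binding domain.
Binding domain of *herself₄*: the embedded TP, whose subject is Priya₂.
*Leila₁* c-commands the anaphor but is outside its binding domain → cannot satisfy Principle A.
*Priya₂* c-commands the anaphor within its binding domain → licit binder.
*Lucia₃* does not c-command the anaphor → cannot bind it.

{2}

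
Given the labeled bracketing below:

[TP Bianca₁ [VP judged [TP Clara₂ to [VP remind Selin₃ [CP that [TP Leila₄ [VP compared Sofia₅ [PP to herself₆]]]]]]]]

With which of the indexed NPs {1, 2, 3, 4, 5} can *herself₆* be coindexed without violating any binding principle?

{4, 5}

*herself* is an anaphor, so Principle A applies: it must be bound in its binding domain.
Binding domain of *herself₆*: the embedded TP, whose subject is Leila₄.
*Bianca₁* c-commands the anaphor but is outside its binding domain → cannot satisfy Principle A.
*Clara₂* c-commands the anaphor but is outside its binding domain → cannot satisfy Principle A.
*Selin₃* c-commands the anaphor but is outside its binding domain → cannot satisfy Principle A.
*Leila₄* c-commands the anaphor within its binding domain → licit binder.
*Sofia₅* c-commands the anaphor within its binding domain → licit binder.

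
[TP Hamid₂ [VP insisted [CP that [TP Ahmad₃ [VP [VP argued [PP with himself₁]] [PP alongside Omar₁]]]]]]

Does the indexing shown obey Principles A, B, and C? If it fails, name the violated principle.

Principle A

The two coindexed NPs are *Omar₁* and *himself₁*.
*himself₁* is an anaphor. Principle A requires it to be bound within its binding domain — the embedded TP, whose subject is Ahmad₃.
Within that domain it is c-commanded by *Ahmad₃*, which does not share its index.
*Omar₁* does not c-command the anaphor at all.
The anaphor is unbound in its domain → Principle A violation.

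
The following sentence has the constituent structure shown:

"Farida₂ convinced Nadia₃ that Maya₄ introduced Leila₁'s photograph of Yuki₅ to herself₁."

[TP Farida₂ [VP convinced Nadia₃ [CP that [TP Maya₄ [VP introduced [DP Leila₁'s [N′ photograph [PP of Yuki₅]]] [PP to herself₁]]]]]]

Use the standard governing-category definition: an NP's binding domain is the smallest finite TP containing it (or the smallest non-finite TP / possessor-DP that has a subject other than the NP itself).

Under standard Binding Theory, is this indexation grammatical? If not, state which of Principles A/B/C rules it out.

Principle A

The two coindexed NPs are *Leila₁* and *herself₁*.
*herself₁* is an anaphor. Principle A requires it to be bound within its binding domain — the embedded TP, whose subject is Maya₄.
Within that domain it is c-commanded by *Maya₄*, which does not share its index.
*Leila₁* does not c-command the anaphor at all.
The anaphor is unbound in its domain → Principle A violation.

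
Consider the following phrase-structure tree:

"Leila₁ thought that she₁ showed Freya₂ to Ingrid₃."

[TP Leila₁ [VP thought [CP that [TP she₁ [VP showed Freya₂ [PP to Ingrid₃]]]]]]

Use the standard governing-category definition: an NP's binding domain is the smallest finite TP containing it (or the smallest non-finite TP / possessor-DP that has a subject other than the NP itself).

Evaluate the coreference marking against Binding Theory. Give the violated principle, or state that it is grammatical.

grammatical

The two coindexed NPs are *Leila₁* and *she₁*.
*she₁* is a pronoun; nothing c-commands it within its binding domain (the embedded TP.), so Principle B holds trivially.
*Leila₁* is an R-expression; *she₁* does not c-command it, and no other NP shares its index, so Principle C is satisfied.
All principles are respected.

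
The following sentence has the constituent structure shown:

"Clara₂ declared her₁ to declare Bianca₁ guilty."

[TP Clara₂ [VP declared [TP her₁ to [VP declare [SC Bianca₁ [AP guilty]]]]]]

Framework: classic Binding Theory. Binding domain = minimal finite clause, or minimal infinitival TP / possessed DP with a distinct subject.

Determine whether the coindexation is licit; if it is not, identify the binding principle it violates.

Principle C

The two coindexed NPs are *her₁* and *Bianca₁*.
*Bianca₁* is an R-expression. Principle C requires it to be free everywhere.
*her₁* c-commands it and carries the same index.
The R-expression is bound → Principle C violation.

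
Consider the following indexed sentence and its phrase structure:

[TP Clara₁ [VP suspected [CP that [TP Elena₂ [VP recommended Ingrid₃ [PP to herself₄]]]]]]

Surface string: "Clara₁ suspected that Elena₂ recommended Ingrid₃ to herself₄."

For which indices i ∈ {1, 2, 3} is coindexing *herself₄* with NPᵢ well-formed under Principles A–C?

*herself* is an anaphor, so Principle A applies: it must be bound in its binding domain.
Binding domain of *herself₄*: the embedded TP, whose subject is Elena₂.
*Clara₁* c-commands the anaphor but is outside its binding domain → cannot satisfy Principle A.
*Elena₂* c-commands the anaphor within its binding domain → licit binder.
*Ingrid₃* c-commands the anaphor within its binding domain → licit binder.

{2, 3}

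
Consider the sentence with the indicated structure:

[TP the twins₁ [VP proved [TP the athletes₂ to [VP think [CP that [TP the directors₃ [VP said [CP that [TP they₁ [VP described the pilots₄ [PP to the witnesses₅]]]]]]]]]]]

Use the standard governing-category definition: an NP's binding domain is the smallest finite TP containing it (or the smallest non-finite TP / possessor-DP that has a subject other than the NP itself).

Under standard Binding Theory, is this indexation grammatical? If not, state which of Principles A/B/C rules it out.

grammatical

The two coindexed NPs are *the twins₁* and *they₁*.
*they₁* is a pronoun; nothing c-commands it within its binding domain (the embedded TP.), so Principle B holds trivially.
*the twins₁* is an R-expression; *they₁* does not c-command it, and no other NP shares its index, so Principle C is satisfied.
All principles are respected.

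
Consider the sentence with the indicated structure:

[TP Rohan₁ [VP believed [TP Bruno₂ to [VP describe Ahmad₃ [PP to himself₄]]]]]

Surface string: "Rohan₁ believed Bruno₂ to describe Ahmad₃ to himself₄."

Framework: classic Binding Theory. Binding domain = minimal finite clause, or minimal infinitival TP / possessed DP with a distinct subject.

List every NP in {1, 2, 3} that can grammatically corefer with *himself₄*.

*himself* is an anaphor, so Principle A applies: it must be bound in its binding domain.
Binding domain of *himself₄*: the embedded TP, whose subject is Bruno₂.
*Rohan₁* c-commands the anaphor but is outside its binding domain → cannot satisfy Principle A.
*Bruno₂* c-commands the anaphor within its binding domain → licit binder.
*Ahmad₃* c-commands the anaphor within its binding domain → licit binder.

{2, 3}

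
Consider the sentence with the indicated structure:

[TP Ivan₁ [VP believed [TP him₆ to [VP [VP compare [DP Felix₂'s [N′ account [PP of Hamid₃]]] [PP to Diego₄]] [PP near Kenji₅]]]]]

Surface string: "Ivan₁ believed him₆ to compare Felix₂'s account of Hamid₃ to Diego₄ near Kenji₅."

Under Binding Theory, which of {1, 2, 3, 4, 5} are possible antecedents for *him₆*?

none

*him* is a pronoun, so Principle B applies: it must be free in its binding domain.
Binding domain of *him₆*: the matrix TP, whose subject is Ivan₁.
*Ivan₁* c-commands the pronoun within its binding domain → coindexation would violate Principle B.
*Felix₂*: the pronoun c-commands this R-expression → coindexation would violate Principle C on *Felix₂*.
*Hamid₃*: the pronoun c-commands this R-expression → coindexation would violate Principle C on *Hamid₃*.
*Diego₄*: the pronoun c-commands this R-expression → coindexation would violate Principle C on *Diego₄*.
*Kenji₅*: the pronoun c-commands this R-expression → coindexation would violate Principle C on *Kenji₅*.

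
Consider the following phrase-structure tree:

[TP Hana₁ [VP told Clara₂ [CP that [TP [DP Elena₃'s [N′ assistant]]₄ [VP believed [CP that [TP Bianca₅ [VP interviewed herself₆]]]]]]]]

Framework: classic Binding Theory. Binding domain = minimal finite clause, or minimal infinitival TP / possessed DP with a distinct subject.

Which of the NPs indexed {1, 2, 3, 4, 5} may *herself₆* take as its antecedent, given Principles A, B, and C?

{5}

*herself* is an anaphor, so Principle A applies: it must be bound in its binding domain.
Binding domain of *herself₆*: the embedded TP, whose subject is Bianca₅.
*Hana₁* c-commands the anaphor but is outside its binding domain → cannot satisfy Principle A.
*Clara₂* c-commands the anaphor but is outside its binding domain → cannot satisfy Principle A.
*Elena₃* does not c-command the anaphor → cannot bind it.
*[Elena₃'s assistant]₄* c-commands the anaphor but is outside its binding domain → cannot satisfy Principle A.
*Bianca₅* c-commands the anaphor within its binding domain → licit binder.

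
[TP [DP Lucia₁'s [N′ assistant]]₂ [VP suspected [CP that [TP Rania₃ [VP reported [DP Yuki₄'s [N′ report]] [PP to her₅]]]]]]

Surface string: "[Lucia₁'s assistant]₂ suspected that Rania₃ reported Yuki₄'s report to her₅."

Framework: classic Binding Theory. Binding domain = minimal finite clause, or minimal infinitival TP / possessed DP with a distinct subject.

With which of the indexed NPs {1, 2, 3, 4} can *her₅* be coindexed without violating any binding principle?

{1, 2, 4}

*her* is a pronoun, so Principle B applies: it must be free in its binding domain.
Binding domain of *her₅*: the embedded TP, whose subject is Rania₃.
*Lucia₁* and the pronoun do not c-command one another → neither Principle B nor Principle C is at stake; coindexation permitted.
*[Lucia₁'s assistant]₂* c-commands the pronoun but from outside its binding domain, and is not c-commanded by it → coindexation permitted.
*Rania₃* c-commands the pronoun within its binding domain → coindexation would violate Principle B.
*Yuki₄* and the pronoun do not c-command one another → neither Principle B nor Principle C is at stake; coindexation permitted.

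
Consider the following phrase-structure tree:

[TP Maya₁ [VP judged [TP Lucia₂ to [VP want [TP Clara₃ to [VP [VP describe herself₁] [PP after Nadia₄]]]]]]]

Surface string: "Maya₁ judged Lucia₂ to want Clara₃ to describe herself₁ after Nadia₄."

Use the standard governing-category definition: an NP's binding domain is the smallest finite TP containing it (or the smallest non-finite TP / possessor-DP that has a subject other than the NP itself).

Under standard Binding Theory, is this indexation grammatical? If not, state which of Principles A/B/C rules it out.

The two coindexed NPs are *Maya₁* and *herself₁*.
*herself₁* is an anaphor. Principle A requires it to be bound within its binding domain — the embedded TP, whose subject is Clara₃.
Within that domain it is c-commanded by *Clara₃*, which does not share its index.
*Maya₁* does c-command the anaphor, but from outside its binding domain.
The anaphor is unbound in its domain → Principle A violation.

Principle A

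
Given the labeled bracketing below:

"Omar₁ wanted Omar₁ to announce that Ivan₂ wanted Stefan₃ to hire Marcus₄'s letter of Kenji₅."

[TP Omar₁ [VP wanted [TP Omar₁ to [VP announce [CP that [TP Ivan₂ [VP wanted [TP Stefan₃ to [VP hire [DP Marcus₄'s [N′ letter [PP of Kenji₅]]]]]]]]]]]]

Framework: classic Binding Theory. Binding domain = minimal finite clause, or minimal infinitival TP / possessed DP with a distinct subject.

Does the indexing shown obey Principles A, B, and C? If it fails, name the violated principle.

Principle C

The two coindexed NPs are *Omar₁* (the lower occurrence) and *Omar₁* (the higher occurrence).
*Omar₁* (the lower occurrence) is an R-expression. Principle C requires it to be free everywhere.
*Omar₁* (the higher occurrence) c-commands it and carries the same index.
The R-expression is bound → Principle C violation.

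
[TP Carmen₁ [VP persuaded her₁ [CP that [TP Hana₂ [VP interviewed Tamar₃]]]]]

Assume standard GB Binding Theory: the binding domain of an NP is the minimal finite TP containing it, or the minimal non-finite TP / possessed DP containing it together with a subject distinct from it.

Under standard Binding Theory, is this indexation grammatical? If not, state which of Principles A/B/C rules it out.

Principle B

The two coindexed NPs are *Carmen₁* and *her₁*.
*her₁* is a pronoun. Its binding domain is the matrix TP, whose subject is Carmen₁.
*Carmen₁* c-commands it within that domain and carries the same index.
The pronoun is locally bound → Principle B violation.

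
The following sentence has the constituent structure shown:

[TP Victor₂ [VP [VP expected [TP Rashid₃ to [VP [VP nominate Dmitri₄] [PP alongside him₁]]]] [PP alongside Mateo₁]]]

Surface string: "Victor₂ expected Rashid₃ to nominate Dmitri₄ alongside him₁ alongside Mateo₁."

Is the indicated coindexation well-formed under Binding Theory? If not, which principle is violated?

The two coindexed NPs are *Mateo₁* and *him₁*.
*him₁* is a pronoun; its binding domain is the embedded TP, whose subject is Rashid₃. Within that domain it is c-commanded only by *Rashid₃*, which carries a different index — the pronoun is free locally, so Principle B holds.
*Mateo₁* is an R-expression; *him₁* does not c-command it, and no other NP shares its index, so Principle C is satisfied.
All principles are respected.

grammatical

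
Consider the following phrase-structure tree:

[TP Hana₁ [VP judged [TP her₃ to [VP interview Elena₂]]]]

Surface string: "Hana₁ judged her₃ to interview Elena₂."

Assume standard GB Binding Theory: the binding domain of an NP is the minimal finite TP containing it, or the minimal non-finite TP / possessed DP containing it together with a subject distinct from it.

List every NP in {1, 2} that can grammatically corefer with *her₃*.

*her* is a pronoun, so Principle B applies: it must be free in its binding domain.
Binding domain of *her₃*: the matrix TP, whose subject is Hana₁.
*Hana₁* c-commands the pronoun within its binding domain → coindexation would violate Principle B.
*Elena₂*: the pronoun c-commands this R-expression → coindexation would violate Principle C on *Elena₂*.

none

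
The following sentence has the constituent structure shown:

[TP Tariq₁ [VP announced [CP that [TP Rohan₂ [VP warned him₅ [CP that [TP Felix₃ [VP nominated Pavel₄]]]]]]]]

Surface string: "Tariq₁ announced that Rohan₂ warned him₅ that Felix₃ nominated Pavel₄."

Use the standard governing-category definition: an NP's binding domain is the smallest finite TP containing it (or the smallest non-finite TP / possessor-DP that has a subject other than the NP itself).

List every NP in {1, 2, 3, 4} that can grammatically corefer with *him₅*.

*him* is a pronoun, so Principle B applies: it must be free in its binding domain.
Binding domain of *him₅*: the embedded TP, whose subject is Rohan₂.
*Tariq₁* c-commands the pronoun but from outside its binding domain, and is not c-commanded by it → coindexation permitted.
*Rohan₂* c-commands the pronoun within its binding domain → coindexation would violate Principle B.
*Felix₃*: the pronoun c-commands this R-expression → coindexation would violate Principle C on *Felix₃*.
*Pavel₄*: the pronoun c-commands this R-expression → coindexation would violate Principle C on *Pavel₄*.

{1}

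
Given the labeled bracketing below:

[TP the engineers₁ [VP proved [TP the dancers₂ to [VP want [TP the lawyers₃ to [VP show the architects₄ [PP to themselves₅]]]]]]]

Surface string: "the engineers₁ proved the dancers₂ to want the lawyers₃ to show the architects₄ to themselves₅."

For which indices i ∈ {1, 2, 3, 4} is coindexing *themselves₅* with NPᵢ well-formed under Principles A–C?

*themselves* is an anaphor, so Principle A applies: it must be bound in its binding domain.
Binding domain of *themselves₅*: the embedded TP, whose subject is the lawyers₃.
*the engineers₁* c-commands the anaphor but is outside its binding domain → cannot satisfy Principle A.
*the dancers₂* c-commands the anaphor but is outside its binding domain → cannot satisfy Principle A.
*the lawyers₃* c-commands the anaphor within its binding domain → licit binder.
*the architects₄* c-commands the anaphor within its binding domain → licit binder.

{3, 4}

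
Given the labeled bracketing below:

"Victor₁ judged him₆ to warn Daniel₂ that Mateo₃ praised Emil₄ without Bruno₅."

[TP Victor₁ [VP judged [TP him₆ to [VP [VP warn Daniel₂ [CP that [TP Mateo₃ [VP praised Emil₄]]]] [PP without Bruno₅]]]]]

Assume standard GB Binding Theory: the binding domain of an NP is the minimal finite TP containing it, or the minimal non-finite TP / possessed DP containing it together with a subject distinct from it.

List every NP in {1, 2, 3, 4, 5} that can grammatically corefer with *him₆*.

none

*him* is a pronoun, so Principle B applies: it must be free in its binding domain.
Binding domain of *him₆*: the matrix TP, whose subject is Victor₁.
*Victor₁* c-commands the pronoun within its binding domain → coindexation would violate Principle B.
*Daniel₂*: the pronoun c-commands this R-expression → coindexation would violate Principle C on *Daniel₂*.
*Mateo₃*: the pronoun c-commands this R-expression → coindexation would violate Principle C on *Mateo₃*.
*Emil₄*: the pronoun c-commands this R-expression → coindexation would violate Principle C on *Emil₄*.
*Bruno₅*: the pronoun c-commands this R-expression → coindexation would violate Principle C on *Bruno₅*.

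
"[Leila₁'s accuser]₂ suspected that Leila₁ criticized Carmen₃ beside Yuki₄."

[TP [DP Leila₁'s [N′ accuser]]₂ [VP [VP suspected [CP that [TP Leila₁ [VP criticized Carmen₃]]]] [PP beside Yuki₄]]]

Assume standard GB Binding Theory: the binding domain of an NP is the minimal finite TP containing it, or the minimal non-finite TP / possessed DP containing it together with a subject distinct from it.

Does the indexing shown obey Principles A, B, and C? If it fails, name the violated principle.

grammatical

The two coindexed NPs are *Leila₁* and *Leila₁*.
*Leila₁* is an R-expression; no coindexed NP c-commands it, so Principle C holds.
*Leila₁* is an R-expression; *Leila₁* does not c-command it, and no other NP shares its index, so Principle C is satisfied.
All principles are respected.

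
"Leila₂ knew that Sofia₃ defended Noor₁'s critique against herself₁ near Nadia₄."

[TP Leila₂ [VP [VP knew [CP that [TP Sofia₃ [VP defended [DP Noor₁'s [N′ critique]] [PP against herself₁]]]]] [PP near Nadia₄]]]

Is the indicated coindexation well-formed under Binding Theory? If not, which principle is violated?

Principle A

The two coindexed NPs are *Noor₁* and *herself₁*.
*herself₁* is an anaphor. Principle A requires it to be bound within its binding domain — the embedded TP, whose subject is Sofia₃.
Within that domain it is c-commanded by *Sofia₃*, which does not share its index.
*Noor₁* does not c-command the anaphor at all.
The anaphor is unbound in its domain → Principle A violation.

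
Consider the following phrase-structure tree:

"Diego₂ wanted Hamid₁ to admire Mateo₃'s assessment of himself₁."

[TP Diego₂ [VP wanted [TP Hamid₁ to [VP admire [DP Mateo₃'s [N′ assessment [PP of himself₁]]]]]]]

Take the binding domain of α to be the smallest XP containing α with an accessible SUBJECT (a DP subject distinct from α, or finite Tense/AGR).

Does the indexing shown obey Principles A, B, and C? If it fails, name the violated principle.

Principle A

The two coindexed NPs are *Hamid₁* and *himself₁*.
*himself₁* is an anaphor. Principle A requires it to be bound within its binding domain — the possessed DP, whose subject is Mateo₃.
Within that domain it is c-commanded by *Mateo₃*, which does not share its index.
*Hamid₁* does c-command the anaphor, but from outside its binding domain.
The anaphor is unbound in its domain → Principle A violation.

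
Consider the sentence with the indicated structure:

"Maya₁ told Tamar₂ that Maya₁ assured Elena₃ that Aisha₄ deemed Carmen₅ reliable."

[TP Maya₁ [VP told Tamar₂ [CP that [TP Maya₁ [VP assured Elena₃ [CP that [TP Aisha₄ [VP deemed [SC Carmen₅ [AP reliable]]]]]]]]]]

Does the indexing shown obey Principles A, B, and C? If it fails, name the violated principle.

The two coindexed NPs are *Maya₁* (the higher occurrence) and *Maya₁* (the lower occurrence).
*Maya₁* (the lower occurrence) is an R-expression. Principle C requires it to be free everywhere.
*Maya₁* (the higher occurrence) c-commands it and carries the same index.
The R-expression is bound → Principle C violation.

Principle C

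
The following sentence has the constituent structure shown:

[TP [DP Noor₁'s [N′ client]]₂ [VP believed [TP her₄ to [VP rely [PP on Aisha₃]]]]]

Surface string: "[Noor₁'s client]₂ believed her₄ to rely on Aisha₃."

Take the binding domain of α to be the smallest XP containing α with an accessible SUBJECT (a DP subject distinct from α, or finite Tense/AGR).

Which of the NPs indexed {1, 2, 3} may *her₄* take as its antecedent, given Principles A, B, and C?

*her* is a pronoun, so Principle B applies: it must be free in its binding domain.
Binding domain of *her₄*: the matrix TP, whose subject is [Noor₁'s client]₂.
*Noor₁* and the pronoun do not c-command one another → neither Principle B nor Principle C is at stake; coindexation permitted.
*[Noor₁'s client]₂* c-commands the pronoun within its binding domain → coindexation would violate Principle B.
*Aisha₃*: the pronoun c-commands this R-expression → coindexation would violate Principle C on *Aisha₃*.

{1}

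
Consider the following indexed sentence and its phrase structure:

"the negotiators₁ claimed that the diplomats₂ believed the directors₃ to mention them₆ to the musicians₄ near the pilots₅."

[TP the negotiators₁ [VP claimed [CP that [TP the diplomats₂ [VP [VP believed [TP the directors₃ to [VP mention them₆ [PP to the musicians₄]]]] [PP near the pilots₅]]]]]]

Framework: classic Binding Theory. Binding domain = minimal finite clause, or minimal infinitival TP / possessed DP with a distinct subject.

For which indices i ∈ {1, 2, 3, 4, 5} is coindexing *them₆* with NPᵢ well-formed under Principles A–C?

{1, 2, 5}

*them* is a pronoun, so Principle B applies: it must be free in its binding domain.
Binding domain of *them₆*: the embedded TP, whose subject is the directors₃.
*the negotiators₁* c-commands the pronoun but from outside its binding domain, and is not c-commanded by it → coindexation permitted.
*the diplomats₂* c-commands the pronoun but from outside its binding domain, and is not c-commanded by it → coindexation permitted.
*the directors₃* c-commands the pronoun within its binding domain → coindexation would violate Principle B.
*the musicians₄*: the pronoun c-commands this R-expression → coindexation would violate Principle C on *the musicians₄*.
*the pilots₅* and the pronoun do not c-command one another → neither Principle B nor Principle C is at stake; coindexation permitted.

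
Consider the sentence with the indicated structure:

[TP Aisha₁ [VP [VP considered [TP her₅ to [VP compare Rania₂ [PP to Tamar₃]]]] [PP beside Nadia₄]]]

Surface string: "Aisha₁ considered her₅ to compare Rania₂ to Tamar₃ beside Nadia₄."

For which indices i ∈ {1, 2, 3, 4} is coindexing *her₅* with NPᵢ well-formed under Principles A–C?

{4}

*her* is a pronoun, so Principle B applies: it must be free in its binding domain.
Binding domain of *her₅*: the matrix TP, whose subject is Aisha₁.
*Aisha₁* c-commands the pronoun within its binding domain → coindexation would violate Principle B.
*Rania₂*: the pronoun c-commands this R-expression → coindexation would violate Principle C on *Rania₂*.
*Tamar₃*: the pronoun c-commands this R-expression → coindexation would violate Principle C on *Tamar₃*.
*Nadia₄* and the pronoun do not c-command one another → neither Principle B nor Principle C is at stake; coindexation permitted.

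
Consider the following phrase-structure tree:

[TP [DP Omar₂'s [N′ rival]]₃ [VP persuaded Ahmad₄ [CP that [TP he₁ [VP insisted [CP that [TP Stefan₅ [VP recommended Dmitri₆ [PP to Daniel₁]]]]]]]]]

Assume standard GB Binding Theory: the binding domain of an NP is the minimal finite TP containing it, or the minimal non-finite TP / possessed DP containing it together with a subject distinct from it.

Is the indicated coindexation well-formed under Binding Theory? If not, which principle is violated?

The two coindexed NPs are *he₁* and *Daniel₁*.
*Daniel₁* is an R-expression. Principle C requires it to be free everywhere.
*he₁* c-commands it and carries the same index.
The R-expression is bound → Principle C violation.

Principle C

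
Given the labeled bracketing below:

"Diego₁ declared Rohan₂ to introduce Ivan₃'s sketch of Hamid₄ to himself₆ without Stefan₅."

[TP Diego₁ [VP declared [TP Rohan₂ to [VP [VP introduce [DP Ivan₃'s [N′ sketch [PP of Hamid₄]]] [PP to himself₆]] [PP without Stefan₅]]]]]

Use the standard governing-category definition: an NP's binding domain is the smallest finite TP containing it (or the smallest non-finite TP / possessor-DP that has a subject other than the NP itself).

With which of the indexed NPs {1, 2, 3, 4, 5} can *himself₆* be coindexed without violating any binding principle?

{2}

*himself* is an anaphor, so Principle A applies: it must be bound in its binding domain.
Binding domain of *himself₆*: the embedded TP, whose subject is Rohan₂.
*Diego₁* c-commands the anaphor but is outside its binding domain → cannot satisfy Principle A.
*Rohan₂* c-commands the anaphor within its binding domain → licit binder.
*Ivan₃* does not c-command the anaphor → cannot bind it.
*Hamid₄* does not c-command the anaphor → cannot bind it.
*Stefan₅* does not c-command the anaphor → cannot bind it.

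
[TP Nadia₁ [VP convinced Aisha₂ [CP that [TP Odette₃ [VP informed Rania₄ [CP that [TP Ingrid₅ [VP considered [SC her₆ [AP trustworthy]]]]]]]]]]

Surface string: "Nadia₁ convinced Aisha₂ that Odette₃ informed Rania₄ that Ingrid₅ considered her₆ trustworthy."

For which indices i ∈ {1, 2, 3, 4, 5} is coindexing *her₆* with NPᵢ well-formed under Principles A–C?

{1, 2, 3, 4}

*her* is a pronoun, so Principle B applies: it must be free in its binding domain.
Binding domain of *her₆*: the embedded TP, whose subject is Ingrid₅.
*Nadia₁* c-commands the pronoun but from outside its binding domain, and is not c-commanded by it → coindexation permitted.
*Aisha₂* c-commands the pronoun but from outside its binding domain, and is not c-commanded by it → coindexation permitted.
*Odette₃* c-commands the pronoun but from outside its binding domain, and is not c-commanded by it → coindexation permitted.
*Rania₄* c-commands the pronoun but from outside its binding domain, and is not c-commanded by it → coindexation permitted.
*Ingrid₅* c-commands the pronoun within its binding domain → coindexation would violate Principle B.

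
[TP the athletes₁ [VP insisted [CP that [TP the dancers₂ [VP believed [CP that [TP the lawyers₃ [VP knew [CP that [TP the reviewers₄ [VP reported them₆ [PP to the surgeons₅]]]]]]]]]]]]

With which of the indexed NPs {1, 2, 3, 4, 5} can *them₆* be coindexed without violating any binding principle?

*them* is a pronoun, so Principle B applies: it must be free in its binding domain.
Binding domain of *them₆*: the embedded TP, whose subject is the reviewers₄.
*the athletes₁* c-commands the pronoun but from outside its binding domain, and is not c-commanded by it → coindexation permitted.
*the dancers₂* c-commands the pronoun but from outside its binding domain, and is not c-commanded by it → coindexation permitted.
*the lawyers₃* c-commands the pronoun but from outside its binding domain, and is not c-commanded by it → coindexation permitted.
*the reviewers₄* c-commands the pronoun within its binding domain → coindexation would violate Principle B.
*the surgeons₅*: the pronoun c-commands this R-expression → coindexation would violate Principle C on *the surgeons₅*.

{1, 2, 3}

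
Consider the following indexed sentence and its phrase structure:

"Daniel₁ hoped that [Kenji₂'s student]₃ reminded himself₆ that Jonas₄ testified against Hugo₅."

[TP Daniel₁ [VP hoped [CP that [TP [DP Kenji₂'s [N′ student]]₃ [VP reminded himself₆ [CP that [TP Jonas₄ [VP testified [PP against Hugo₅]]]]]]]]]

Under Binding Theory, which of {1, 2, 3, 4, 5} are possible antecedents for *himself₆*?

*himself* is an anaphor, so Principle A applies: it must be bound in its binding domain.
Binding domain of *himself₆*: the embedded TP, whose subject is [Kenji₂'s student]₃.
*Daniel₁* c-commands the anaphor but is outside its binding domain → cannot satisfy Principle A.
*Kenji₂* does not c-command the anaphor → cannot bind it.
*[Kenji₂'s student]₃* c-commands the anaphor within its binding domain → licit binder.
*Jonas₄* does not c-command the anaphor → cannot bind it.
*Hugo₅* does not c-command the anaphor → cannot bind it.

{3}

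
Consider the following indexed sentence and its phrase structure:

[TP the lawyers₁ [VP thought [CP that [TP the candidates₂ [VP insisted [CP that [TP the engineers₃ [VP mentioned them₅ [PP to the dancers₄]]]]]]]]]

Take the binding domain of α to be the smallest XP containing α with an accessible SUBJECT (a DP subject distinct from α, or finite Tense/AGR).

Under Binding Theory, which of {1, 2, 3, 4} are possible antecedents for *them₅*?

*them* is a pronoun, so Principle B applies: it must be free in its binding domain.
Binding domain of *them₅*: the embedded TP, whose subject is the engineers₃.
*the lawyers₁* c-commands the pronoun but from outside its binding domain, and is not c-commanded by it → coindexation permitted.
*the candidates₂* c-commands the pronoun but from outside its binding domain, and is not c-commanded by it → coindexation permitted.
*the engineers₃* c-commands the pronoun within its binding domain → coindexation would violate Principle B.
*the dancers₄*: the pronoun c-commands this R-expression → coindexation would violate Principle C on *the dancers₄*.

{1, 2}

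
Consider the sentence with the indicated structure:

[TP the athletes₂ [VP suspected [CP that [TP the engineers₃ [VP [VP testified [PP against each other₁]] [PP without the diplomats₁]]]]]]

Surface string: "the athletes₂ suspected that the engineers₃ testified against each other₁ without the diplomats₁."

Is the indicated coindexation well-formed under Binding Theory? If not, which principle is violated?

Principle A

The two coindexed NPs are *the diplomats₁* and *each other₁*.
*each other₁* is an anaphor. Principle A requires it to be bound within its binding domain — the embedded TP, whose subject is the engineers₃.
Within that domain it is c-commanded by *the engineers₃*, which does not share its index.
*the diplomats₁* does not c-command the anaphor at all.
The anaphor is unbound in its domain → Principle A violation.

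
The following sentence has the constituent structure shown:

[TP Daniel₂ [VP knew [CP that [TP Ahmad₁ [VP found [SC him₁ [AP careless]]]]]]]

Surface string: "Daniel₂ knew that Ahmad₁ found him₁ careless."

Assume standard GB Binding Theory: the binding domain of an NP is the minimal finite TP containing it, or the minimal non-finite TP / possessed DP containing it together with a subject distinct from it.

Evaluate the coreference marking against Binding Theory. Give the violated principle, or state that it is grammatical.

Principle B

The two coindexed NPs are *Ahmad₁* and *him₁*.
*him₁* is a pronoun. Its binding domain is the embedded TP, whose subject is Ahmad₁.
*Ahmad₁* c-commands it within that domain and carries the same index.
The pronoun is locally bound → Principle B violation.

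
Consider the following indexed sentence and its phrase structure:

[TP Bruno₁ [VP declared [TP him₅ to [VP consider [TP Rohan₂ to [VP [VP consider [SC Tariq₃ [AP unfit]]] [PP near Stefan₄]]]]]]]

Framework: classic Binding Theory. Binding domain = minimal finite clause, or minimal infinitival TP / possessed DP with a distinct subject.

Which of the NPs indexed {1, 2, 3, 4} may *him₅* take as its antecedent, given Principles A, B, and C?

none

*him* is a pronoun, so Principle B applies: it must be free in its binding domain.
Binding domain of *him₅*: the matrix TP, whose subject is Bruno₁.
*Bruno₁* c-commands the pronoun within its binding domain → coindexation would violate Principle B.
*Rohan₂*: the pronoun c-commands this R-expression → coindexation would violate Principle C on *Rohan₂*.
*Tariq₃*: the pronoun c-commands this R-expression → coindexation would violate Principle C on *Tariq₃*.
*Stefan₄*: the pronoun c-commands this R-expression → coindexation would violate Principle C on *Stefan₄*.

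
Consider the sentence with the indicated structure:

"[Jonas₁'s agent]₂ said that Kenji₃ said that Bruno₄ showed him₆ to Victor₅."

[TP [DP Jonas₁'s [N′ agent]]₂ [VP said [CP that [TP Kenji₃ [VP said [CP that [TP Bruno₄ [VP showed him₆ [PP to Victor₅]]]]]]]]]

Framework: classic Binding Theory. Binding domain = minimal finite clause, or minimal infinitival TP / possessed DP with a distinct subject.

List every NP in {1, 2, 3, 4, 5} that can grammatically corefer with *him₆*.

*him* is a pronoun, so Principle B applies: it must be free in its binding domain.
Binding domain of *him₆*: the embedded TP, whose subject is Bruno₄.
*Jonas₁* and the pronoun do not c-command one another → neither Principle B nor Principle C is at stake; coindexation permitted.
*[Jonas₁'s agent]₂* c-commands the pronoun but from outside its binding domain, and is not c-commanded by it → coindexation permitted.
*Kenji₃* c-commands the pronoun but from outside its binding domain, and is not c-commanded by it → coindexation permitted.
*Bruno₄* c-commands the pronoun within its binding domain → coindexation would violate Principle B.
*Victor₅*: the pronoun c-commands this R-expression → coindexation would violate Principle C on *Victor₅*.

{1, 2, 3}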